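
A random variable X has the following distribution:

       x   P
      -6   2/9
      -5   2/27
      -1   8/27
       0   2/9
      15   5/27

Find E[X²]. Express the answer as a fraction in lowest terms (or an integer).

E[X²] = (2/9)·36 + (2/27)·25 + (8/27)·1 + (2/9)·0 + (5/27)·225
     = 1399/27

1399/27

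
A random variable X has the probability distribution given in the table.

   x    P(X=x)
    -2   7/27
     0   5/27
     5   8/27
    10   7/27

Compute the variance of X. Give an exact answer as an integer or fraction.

E[X] = (7/27)·(-2) + (5/27)·0 + (8/27)·5 + (7/27)·10 = 32/9
E[X²] = (7/27)·4 + (5/27)·0 + (8/27)·25 + (7/27)·100 = 928/27
Var(X) = 928/27 − (32/9)² = 1760/81

1760/81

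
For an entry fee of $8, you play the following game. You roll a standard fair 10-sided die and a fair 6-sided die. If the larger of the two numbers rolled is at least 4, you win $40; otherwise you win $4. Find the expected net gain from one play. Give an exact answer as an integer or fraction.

E[payout] = (3/20)·4 + (17/20)·40 = 173/5
Expected profit = 173/5 − 8 = 133/5

133/5 dollars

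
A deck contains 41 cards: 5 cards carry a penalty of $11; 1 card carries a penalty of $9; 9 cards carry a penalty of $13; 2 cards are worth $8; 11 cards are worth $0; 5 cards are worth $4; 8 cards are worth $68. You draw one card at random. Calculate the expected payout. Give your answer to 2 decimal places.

E[payout] = (5/41)·(-11) + (1/41)·(-9) + (9/41)·(-13) + (2/41)·8 + (11/41)·0 + (5/41)·4 + (8/41)·68 = 399/41
≈ $9.73

$9.73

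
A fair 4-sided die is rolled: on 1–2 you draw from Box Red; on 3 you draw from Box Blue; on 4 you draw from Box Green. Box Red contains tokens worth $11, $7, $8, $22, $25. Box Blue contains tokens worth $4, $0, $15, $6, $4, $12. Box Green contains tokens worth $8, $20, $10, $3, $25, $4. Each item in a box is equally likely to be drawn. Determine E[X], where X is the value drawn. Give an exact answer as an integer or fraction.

E[X | Box Red] = (11 + 7 + 8 + 22 + 25)/5 = 73/5
E[X | Box Blue] = (4 + 0 + 15 + 6 + 4 + 12)/6 = 41/6
E[X | Box Green] = (8 + 20 + 10 + 3 + 25 + 4)/6 = 35/3
E[X] = (1/2)·73/5 + (1/4)·41/6 + (1/4)·35/3 = 477/40

477/40 dollars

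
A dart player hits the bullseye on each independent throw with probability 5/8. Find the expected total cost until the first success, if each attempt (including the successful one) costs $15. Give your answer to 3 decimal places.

$24.000

E[#attempts] = 1/p = 8/5; E[cost] = 15·8/5 = 24.
≈ 24.000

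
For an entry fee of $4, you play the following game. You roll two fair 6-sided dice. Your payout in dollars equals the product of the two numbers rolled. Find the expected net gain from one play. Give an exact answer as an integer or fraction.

Distribution of the product of the two numbers rolled: 1 w.p. 1/36, 2 w.p. 1/18, 3 w.p. 1/18, 4 w.p. 1/12, 5 w.p. 1/18, 6 w.p. 1/9, …
E[payout] = (1/36)·1 + (1/18)·2 + (1/18)·3 + (1/12)·4 + (1/18)·5 + (1/9)·6 + (1/18)·8 + (1/36)·9 + (1/18)·10 + (1/9)·12 + (1/18)·15 + (1/36)·16 + (1/18)·18 + (1/18)·20 + (1/18)·24 + (1/36)·25 + (1/18)·30 + (1/36)·36 = 49/4
Expected profit = 49/4 − 4 = 33/4

33/4 dollars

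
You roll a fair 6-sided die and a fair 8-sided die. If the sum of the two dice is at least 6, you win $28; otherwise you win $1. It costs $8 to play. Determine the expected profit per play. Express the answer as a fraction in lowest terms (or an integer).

E[payout] = (5/24)·1 + (19/24)·28 = 179/8
Expected profit = 179/8 − 8 = 115/8

115/8 dollars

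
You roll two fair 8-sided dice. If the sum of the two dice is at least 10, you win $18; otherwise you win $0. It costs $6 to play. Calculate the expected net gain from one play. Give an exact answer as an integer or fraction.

E[payout] = (9/16)·0 + (7/16)·18 = 63/8
Expected profit = 63/8 − 6 = 15/8

15/8 dollars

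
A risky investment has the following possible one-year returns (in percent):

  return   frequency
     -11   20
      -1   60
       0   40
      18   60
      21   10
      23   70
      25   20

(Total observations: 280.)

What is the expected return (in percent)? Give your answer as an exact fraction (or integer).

78/7

Total = 280, so P(return=-11) = 20/280, etc.
E[X] = (1/14)·(-11) + (3/14)·(-1) + (1/7)·0 + (3/14)·18 + (1/28)·21 + (1/4)·23 + (1/14)·25
     = 78/7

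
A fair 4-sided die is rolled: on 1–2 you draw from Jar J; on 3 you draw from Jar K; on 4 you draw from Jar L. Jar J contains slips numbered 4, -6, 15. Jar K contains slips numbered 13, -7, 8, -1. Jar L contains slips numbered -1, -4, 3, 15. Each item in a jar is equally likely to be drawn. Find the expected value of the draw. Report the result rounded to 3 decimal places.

E[X | Jar J] = (4 − 6 + 15)/3 = 13/3
E[X | Jar K] = (13 − 7 + 8 − 1)/4 = 13/4
E[X | Jar L] = (-1 − 4 + 3 + 15)/4 = 13/4
E[X] = (1/2)·13/3 + (1/4)·13/4 + (1/4)·13/4 = 91/24 ≈ 3.792

3.792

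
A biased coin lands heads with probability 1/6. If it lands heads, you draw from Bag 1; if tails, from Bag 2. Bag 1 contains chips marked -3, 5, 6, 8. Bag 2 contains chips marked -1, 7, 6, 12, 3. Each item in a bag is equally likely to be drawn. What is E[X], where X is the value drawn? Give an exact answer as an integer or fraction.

E[X | Bag 1] = (-3 + 5 + 6 + 8)/4 = 4
E[X | Bag 2] = (-1 + 7 + 6 + 12 + 3)/5 = 27/5
E[X] = (1/6)·4 + (5/6)·27/5 = 31/6

31/6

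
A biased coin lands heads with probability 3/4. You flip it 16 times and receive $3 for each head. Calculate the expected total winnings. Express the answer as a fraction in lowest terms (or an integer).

E[#heads] = 16·3/4 = 12 (linearity over flips).
E[winnings] = 3·12 = 36.

$36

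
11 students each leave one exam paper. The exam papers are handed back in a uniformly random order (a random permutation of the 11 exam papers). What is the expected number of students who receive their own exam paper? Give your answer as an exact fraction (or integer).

Let Xᵢ = 1 if person i gets their own exam paper. For each i, P(Xᵢ=1) = 1/11.
By linearity of expectation, E[X₁+…+X_11] = 11·(1/11) = 1.

1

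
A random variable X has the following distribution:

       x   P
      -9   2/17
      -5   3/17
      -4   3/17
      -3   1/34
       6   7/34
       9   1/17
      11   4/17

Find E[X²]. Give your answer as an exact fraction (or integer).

1961/34

E[X²] = (2/17)·81 + (3/17)·25 + (3/17)·16 + (1/34)·9 + (7/34)·36 + (1/17)·81 + (4/17)·121
     = 1961/34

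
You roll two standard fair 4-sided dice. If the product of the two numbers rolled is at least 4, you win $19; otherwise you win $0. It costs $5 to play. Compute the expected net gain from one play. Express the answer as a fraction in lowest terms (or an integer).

129/16 dollars

E[payout] = (5/16)·0 + (11/16)·19 = 209/16
Expected profit = 209/16 − 5 = 129/16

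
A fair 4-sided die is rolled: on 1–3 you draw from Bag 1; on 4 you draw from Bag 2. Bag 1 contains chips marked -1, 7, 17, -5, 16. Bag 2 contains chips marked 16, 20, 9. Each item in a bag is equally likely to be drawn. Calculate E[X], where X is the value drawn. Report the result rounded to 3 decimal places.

E[X | Bag 1] = (-1 + 7 + 17 − 5 + 16)/5 = 34/5
E[X | Bag 2] = (16 + 20 + 9)/3 = 15
E[X] = (3/4)·34/5 + (1/4)·15 = 177/20 ≈ 8.850

8.850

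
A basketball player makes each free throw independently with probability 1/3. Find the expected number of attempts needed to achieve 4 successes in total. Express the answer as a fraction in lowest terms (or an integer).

12

By linearity (sum of 4 independent geometric waits), E[trials] = 4/p = 4/(1/3) = 12.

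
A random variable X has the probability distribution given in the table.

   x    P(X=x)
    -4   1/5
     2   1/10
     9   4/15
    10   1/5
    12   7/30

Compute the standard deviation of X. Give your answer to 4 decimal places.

5.9363

E[X] = 33/5, E[X²] = 394/5
Var(X) = E[X²] − (E[X])² = 394/5 − 1089/25 = 881/25
SD(X) = √(881/25) ≈ 5.9363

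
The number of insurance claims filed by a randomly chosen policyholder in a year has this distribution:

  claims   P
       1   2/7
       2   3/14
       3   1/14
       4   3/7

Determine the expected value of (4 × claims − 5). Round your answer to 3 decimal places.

5.571

E[4x-5] = (2/7)·(-1) + (3/14)·3 + (1/14)·7 + (3/7)·11
     = 39/7 ≈ 5.571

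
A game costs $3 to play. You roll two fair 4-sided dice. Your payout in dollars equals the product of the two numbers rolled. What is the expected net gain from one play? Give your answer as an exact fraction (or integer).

13/4 dollars

Distribution of the product of the two numbers rolled: 1 w.p. 1/16, 2 w.p. 1/8, 3 w.p. 1/8, 4 w.p. 3/16, 6 w.p. 1/8, 8 w.p. 1/8, …
E[payout] = (1/16)·1 + (1/8)·2 + (1/8)·3 + (3/16)·4 + (1/8)·6 + (1/8)·8 + (1/16)·9 + (1/8)·12 + (1/16)·16 = 25/4
Expected profit = 25/4 − 3 = 13/4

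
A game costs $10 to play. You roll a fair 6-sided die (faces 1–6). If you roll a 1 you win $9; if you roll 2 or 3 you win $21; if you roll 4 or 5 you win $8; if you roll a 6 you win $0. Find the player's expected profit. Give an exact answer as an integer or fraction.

E[payout] = (1/6)·0 + (1/3)·8 + (1/6)·9 + (1/3)·21 = 67/6
Expected profit = 67/6 − 10 = 7/6

7/6 dollars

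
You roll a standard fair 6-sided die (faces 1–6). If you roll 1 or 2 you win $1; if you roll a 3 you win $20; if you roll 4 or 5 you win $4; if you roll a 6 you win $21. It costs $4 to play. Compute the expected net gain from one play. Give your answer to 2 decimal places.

$4.50

E[payout] = (1/3)·1 + (1/3)·4 + (1/6)·20 + (1/6)·21 = 17/2
Expected profit = 17/2 − 4 = 9/2 ≈ $4.50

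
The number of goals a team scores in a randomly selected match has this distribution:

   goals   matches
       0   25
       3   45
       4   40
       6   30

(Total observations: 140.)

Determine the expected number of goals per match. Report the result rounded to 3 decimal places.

Total = 140, so P(goals=0) = 25/140, etc.
E[X] = (5/28)·0 + (9/28)·3 + (2/7)·4 + (3/14)·6
     = 95/28 ≈ 3.393

3.393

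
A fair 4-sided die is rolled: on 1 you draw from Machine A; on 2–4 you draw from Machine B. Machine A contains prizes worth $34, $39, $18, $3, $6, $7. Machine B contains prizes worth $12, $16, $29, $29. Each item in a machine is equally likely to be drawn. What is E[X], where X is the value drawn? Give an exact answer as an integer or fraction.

E[X | Machine A] = (34 + 39 + 18 + 3 + 6 + 7)/6 = 107/6
E[X | Machine B] = (12 + 16 + 29 + 29)/4 = 43/2
E[X] = (1/4)·107/6 + (3/4)·43/2 = 247/12

247/12 dollars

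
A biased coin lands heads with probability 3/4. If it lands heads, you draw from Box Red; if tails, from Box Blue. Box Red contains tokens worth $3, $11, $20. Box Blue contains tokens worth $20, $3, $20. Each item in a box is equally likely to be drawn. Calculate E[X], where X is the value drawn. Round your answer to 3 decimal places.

E[X | Box Red] = (3 + 11 + 20)/3 = 34/3
E[X | Box Blue] = (20 + 3 + 20)/3 = 43/3
E[X] = (3/4)·34/3 + (1/4)·43/3 = 145/12 ≈ 12.083

$12.083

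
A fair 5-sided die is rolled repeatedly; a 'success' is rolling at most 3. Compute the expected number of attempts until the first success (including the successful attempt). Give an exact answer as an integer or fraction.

5/3

For a geometric distribution, E[trials] = 1/p = 1/(3/5) = 5/3.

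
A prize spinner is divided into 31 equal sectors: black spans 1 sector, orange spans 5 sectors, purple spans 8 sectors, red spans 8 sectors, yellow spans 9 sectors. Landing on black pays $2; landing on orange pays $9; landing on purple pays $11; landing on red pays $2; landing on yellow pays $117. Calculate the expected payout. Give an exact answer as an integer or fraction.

1204/31 dollars

E[payout] = (1/31)·2 + (5/31)·9 + (8/31)·11 + (8/31)·2 + (9/31)·117 = 1204/31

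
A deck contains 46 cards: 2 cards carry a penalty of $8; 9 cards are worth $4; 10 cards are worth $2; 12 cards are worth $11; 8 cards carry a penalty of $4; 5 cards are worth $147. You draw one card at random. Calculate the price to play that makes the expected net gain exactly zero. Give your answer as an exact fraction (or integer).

875/46 dollars

E[payout] = (2/46)·(-8) + (9/46)·4 + (10/46)·2 + (12/46)·11 + (8/46)·(-4) + (5/46)·147 = 875/46
Fair fee = E[payout] = 875/46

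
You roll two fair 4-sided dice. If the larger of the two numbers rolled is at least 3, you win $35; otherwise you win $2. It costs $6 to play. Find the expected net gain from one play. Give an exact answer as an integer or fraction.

83/4 dollars

E[payout] = (1/4)·2 + (3/4)·35 = 107/4
Expected profit = 107/4 − 6 = 83/4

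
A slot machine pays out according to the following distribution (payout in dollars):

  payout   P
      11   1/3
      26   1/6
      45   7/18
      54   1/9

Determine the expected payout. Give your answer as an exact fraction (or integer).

63/2 dollars

E[X] = (1/3)·11 + (1/6)·26 + (7/18)·45 + (1/9)·54
     = 63/2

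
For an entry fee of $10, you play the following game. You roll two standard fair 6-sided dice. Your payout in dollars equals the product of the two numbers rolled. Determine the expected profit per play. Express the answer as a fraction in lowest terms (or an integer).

9/4 dollars

Distribution of the product of the two numbers rolled: 1 w.p. 1/36, 2 w.p. 1/18, 3 w.p. 1/18, 4 w.p. 1/12, 5 w.p. 1/18, 6 w.p. 1/9, …
E[payout] = (1/36)·1 + (1/18)·2 + (1/18)·3 + (1/12)·4 + (1/18)·5 + (1/9)·6 + (1/18)·8 + (1/36)·9 + (1/18)·10 + (1/9)·12 + (1/18)·15 + (1/36)·16 + (1/18)·18 + (1/18)·20 + (1/18)·24 + (1/36)·25 + (1/18)·30 + (1/36)·36 = 49/4
Expected profit = 49/4 − 10 = 9/4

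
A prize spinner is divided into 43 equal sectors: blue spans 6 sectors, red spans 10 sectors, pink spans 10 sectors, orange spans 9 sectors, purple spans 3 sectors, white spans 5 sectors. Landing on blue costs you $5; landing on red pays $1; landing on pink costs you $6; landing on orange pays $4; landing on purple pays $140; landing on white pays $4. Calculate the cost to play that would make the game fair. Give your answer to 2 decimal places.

$9.21

E[payout] = (6/43)·(-5) + (10/43)·1 + (10/43)·(-6) + (9/43)·4 + (3/43)·140 + (5/43)·4 = 396/43
Fair fee = E[payout] = 396/43 ≈ $9.21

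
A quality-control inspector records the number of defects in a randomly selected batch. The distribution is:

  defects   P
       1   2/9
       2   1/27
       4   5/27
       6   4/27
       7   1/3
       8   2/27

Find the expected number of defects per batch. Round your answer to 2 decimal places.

E[X] = (2/9)·1 + (1/27)·2 + (5/27)·4 + (4/27)·6 + (1/3)·7 + (2/27)·8
     = 131/27 ≈ 4.85

4.85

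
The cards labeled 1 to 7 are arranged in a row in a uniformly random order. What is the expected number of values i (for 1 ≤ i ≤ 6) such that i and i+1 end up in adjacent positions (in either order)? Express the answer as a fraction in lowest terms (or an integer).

For each i ∈ {1,…,6}, let Xᵢ = 1 if i and i+1 are adjacent. P(Xᵢ=1) = 2·(7−1)!/7! = 2/7.
By linearity, E[ΣXᵢ] = (6)·(2/7) = 12/7.

12/7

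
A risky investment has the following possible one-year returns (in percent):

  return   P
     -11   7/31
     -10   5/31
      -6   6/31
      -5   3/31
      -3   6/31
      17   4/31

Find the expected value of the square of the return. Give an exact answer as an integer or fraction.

2848/31

E[X²] = (7/31)·121 + (5/31)·100 + (6/31)·36 + (3/31)·25 + (6/31)·9 + (4/31)·289
     = 2848/31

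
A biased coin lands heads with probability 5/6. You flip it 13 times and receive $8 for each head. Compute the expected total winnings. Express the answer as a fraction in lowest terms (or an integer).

260/3 dollars

E[#heads] = 13·5/6 = 65/6 (linearity over flips).
E[winnings] = 8·65/6 = 260/3.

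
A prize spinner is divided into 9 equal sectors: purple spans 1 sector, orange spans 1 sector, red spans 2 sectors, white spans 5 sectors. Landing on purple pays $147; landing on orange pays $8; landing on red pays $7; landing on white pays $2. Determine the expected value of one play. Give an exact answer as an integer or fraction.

E[payout] = (1/9)·147 + (1/9)·8 + (2/9)·7 + (5/9)·2 = 179/9

179/9 dollars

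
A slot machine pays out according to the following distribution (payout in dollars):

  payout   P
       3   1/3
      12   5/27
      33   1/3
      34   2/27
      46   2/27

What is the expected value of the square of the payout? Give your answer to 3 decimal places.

E[X²] = (1/3)·9 + (5/27)·144 + (1/3)·1089 + (2/27)·1156 + (2/27)·2116
     = 17146/27 ≈ 635.037

635.037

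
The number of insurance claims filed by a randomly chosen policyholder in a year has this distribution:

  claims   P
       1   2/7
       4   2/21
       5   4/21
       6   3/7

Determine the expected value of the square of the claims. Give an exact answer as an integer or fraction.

E[X²] = (2/7)·1 + (2/21)·16 + (4/21)·25 + (3/7)·36
     = 22

22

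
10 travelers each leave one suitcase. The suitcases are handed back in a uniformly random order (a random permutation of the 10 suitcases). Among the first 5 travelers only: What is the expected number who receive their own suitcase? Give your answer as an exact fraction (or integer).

Let Xᵢ = 1 if person i gets their own suitcase. For each i, P(Xᵢ=1) = 1/10.
By linearity of expectation, E[X₁+…+X_5] = 5·(1/10) = 1/2.

1/2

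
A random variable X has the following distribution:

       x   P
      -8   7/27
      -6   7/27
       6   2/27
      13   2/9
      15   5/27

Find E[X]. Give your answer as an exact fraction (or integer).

E[X] = (7/27)·(-8) + (7/27)·(-6) + (2/27)·6 + (2/9)·13 + (5/27)·15
     = 67/27

67/27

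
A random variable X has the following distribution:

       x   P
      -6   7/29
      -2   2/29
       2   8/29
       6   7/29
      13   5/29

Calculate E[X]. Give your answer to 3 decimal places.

E[X] = (7/29)·(-6) + (2/29)·(-2) + (8/29)·2 + (7/29)·6 + (5/29)·13
     = 77/29 ≈ 2.655

2.655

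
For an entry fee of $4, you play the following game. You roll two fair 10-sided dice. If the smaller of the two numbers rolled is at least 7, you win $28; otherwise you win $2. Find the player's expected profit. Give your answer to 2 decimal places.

$2.16

E[payout] = (21/25)·2 + (4/25)·28 = 154/25
Expected profit = 154/25 − 4 = 54/25 ≈ $2.16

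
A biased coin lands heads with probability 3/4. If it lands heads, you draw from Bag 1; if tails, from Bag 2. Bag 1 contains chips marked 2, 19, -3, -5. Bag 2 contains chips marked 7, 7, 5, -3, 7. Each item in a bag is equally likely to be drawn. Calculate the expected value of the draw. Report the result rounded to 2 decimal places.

E[X | Bag 1] = (2 + 19 − 3 − 5)/4 = 13/4
E[X | Bag 2] = (7 + 7 + 5 − 3 + 7)/5 = 23/5
E[X] = (3/4)·13/4 + (1/4)·23/5 = 287/80 ≈ 3.59

3.59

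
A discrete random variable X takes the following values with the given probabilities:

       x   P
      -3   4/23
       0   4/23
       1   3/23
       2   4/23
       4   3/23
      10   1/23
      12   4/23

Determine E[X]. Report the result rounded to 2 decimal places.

3.00

E[X] = (4/23)·(-3) + (4/23)·0 + (3/23)·1 + (4/23)·2 + (3/23)·4 + (1/23)·10 + (4/23)·12
     = 3 ≈ 3.00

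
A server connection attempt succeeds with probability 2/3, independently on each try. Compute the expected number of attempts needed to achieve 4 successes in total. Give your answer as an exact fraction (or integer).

By linearity (sum of 4 independent geometric waits), E[trials] = 4/p = 4/(2/3) = 6.

6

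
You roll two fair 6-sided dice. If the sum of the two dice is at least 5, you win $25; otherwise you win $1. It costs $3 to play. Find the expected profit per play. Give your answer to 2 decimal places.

$18.00

E[payout] = (1/6)·1 + (5/6)·25 = 21
Expected profit = 21 − 3 = 18 ≈ $18.00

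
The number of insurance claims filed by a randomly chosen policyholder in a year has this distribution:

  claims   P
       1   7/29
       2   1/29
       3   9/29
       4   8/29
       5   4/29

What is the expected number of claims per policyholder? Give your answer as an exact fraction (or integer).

88/29

E[X] = (7/29)·1 + (1/29)·2 + (9/29)·3 + (8/29)·4 + (4/29)·5
     = 88/29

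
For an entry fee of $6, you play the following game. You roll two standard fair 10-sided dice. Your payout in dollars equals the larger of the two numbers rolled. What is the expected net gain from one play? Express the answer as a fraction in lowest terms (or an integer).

23/20 dollars

Distribution of the larger of the two numbers rolled: 1 w.p. 1/100, 2 w.p. 3/100, 3 w.p. 1/20, 4 w.p. 7/100, 5 w.p. 9/100, 6 w.p. 11/100, …
E[payout] = (1/100)·1 + (3/100)·2 + (1/20)·3 + (7/100)·4 + (9/100)·5 + (11/100)·6 + (13/100)·7 + (3/20)·8 + (17/100)·9 + (19/100)·10 = 143/20
Expected profit = 143/20 − 6 = 23/20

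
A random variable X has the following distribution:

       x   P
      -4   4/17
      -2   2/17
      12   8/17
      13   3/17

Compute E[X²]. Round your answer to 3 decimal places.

E[X²] = (4/17)·16 + (2/17)·4 + (8/17)·144 + (3/17)·169
     = 1731/17 ≈ 101.824

101.824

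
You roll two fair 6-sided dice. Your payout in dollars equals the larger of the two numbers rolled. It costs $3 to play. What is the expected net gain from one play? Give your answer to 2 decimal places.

Distribution of the larger of the two numbers rolled: 1 w.p. 1/36, 2 w.p. 1/12, 3 w.p. 5/36, 4 w.p. 7/36, 5 w.p. 1/4, 6 w.p. 11/36
E[payout] = (1/36)·1 + (1/12)·2 + (5/36)·3 + (7/36)·4 + (1/4)·5 + (11/36)·6 = 161/36
Expected profit = 161/36 − 3 = 53/36 ≈ $1.47

$1.47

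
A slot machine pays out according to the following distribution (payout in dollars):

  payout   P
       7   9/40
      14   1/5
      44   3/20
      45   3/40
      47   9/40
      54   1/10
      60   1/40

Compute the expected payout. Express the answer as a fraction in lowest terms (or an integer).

1273/40 dollars

E[X] = (9/40)·7 + (1/5)·14 + (3/20)·44 + (3/40)·45 + (9/40)·47 + (1/10)·54 + (1/40)·60
     = 1273/40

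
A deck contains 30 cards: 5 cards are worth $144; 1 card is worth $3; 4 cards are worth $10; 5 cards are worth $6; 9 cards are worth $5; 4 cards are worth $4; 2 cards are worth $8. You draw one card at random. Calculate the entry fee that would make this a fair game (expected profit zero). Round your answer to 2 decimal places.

E[payout] = (5/30)·144 + (1/30)·3 + (4/30)·10 + (5/30)·6 + (9/30)·5 + (4/30)·4 + (2/30)·8 = 29
Fair fee = E[payout] = 29 ≈ $29.00

$29.00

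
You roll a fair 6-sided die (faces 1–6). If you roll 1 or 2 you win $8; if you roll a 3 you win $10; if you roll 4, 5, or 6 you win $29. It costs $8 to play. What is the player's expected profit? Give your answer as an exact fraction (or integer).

65/6 dollars

E[payout] = (1/3)·8 + (1/6)·10 + (1/2)·29 = 113/6
Expected profit = 113/6 − 8 = 65/6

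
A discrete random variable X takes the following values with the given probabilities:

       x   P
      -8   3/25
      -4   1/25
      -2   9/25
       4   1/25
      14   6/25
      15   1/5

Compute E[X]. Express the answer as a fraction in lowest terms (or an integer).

117/25

E[X] = (3/25)·(-8) + (1/25)·(-4) + (9/25)·(-2) + (1/25)·4 + (6/25)·14 + (1/5)·15
     = 117/25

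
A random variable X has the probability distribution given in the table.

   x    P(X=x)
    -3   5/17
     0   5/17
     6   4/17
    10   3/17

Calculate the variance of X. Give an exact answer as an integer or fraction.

E[X] = (5/17)·(-3) + (5/17)·0 + (4/17)·6 + (3/17)·10 = 39/17
E[X²] = (5/17)·9 + (5/17)·0 + (4/17)·36 + (3/17)·100 = 489/17
Var(X) = 489/17 − (39/17)² = 6792/289

6792/289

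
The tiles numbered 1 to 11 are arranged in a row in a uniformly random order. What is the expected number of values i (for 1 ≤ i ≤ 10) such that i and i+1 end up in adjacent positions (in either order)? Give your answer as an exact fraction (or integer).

20/11

For each i ∈ {1,…,10}, let Xᵢ = 1 if i and i+1 are adjacent. P(Xᵢ=1) = 2·(11−1)!/11! = 2/11.
By linearity, E[ΣXᵢ] = (10)·(2/11) = 20/11.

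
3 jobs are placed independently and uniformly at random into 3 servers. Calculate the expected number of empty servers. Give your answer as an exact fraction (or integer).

Let Xⱼ=1 if server j is empty. P(Xⱼ=1) = ((3-1)/3)^3 = 8/27.
By linearity, E[#empty] = 3·8/27 = 8/9.

8/9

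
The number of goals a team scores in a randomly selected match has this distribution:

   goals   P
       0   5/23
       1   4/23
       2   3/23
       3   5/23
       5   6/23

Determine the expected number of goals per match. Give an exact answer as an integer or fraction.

E[X] = (5/23)·0 + (4/23)·1 + (3/23)·2 + (5/23)·3 + (6/23)·5
     = 55/23

55/23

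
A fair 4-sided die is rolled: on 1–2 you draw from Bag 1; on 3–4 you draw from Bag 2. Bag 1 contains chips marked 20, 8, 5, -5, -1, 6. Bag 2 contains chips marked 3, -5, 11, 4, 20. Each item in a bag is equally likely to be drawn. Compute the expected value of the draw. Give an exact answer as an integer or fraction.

121/20

E[X | Bag 1] = (20 + 8 + 5 − 5 − 1 + 6)/6 = 11/2
E[X | Bag 2] = (3 − 5 + 11 + 4 + 20)/5 = 33/5
E[X] = (1/2)·11/2 + (1/2)·33/5 = 121/20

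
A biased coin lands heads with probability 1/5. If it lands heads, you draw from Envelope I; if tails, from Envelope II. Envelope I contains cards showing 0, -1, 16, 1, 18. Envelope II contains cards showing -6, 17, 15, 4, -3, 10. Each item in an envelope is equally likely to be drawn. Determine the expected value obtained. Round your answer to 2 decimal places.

6.29

E[X | Envelope I] = (0 − 1 + 16 + 1 + 18)/5 = 34/5
E[X | Envelope II] = (-6 + 17 + 15 + 4 − 3 + 10)/6 = 37/6
E[X] = (1/5)·34/5 + (4/5)·37/6 = 472/75 ≈ 6.29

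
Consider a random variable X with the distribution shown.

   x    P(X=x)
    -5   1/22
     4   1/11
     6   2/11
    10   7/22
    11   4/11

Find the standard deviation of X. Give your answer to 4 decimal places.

E[X] = 185/22, E[X²] = 1869/22
Var(X) = E[X²] − (E[X])² = 1869/22 − 34225/484 = 6893/484
SD(X) = √(6893/484) ≈ 3.7738

3.7738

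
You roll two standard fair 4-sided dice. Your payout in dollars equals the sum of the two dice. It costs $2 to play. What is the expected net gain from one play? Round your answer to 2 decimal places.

Distribution of the sum of the two dice: 2 w.p. 1/16, 3 w.p. 1/8, 4 w.p. 3/16, 5 w.p. 1/4, 6 w.p. 3/16, 7 w.p. 1/8, …
E[payout] = (1/16)·2 + (1/8)·3 + (3/16)·4 + (1/4)·5 + (3/16)·6 + (1/8)·7 + (1/16)·8 = 5
Expected profit = 5 − 2 = 3 ≈ $3.00

$3.00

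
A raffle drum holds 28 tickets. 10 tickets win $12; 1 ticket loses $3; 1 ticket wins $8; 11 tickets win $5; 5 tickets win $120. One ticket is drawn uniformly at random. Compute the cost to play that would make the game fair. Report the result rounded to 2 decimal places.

E[payout] = (10/28)·12 + (1/28)·(-3) + (1/28)·8 + (11/28)·5 + (5/28)·120 = 195/7
Fair fee = E[payout] = 195/7 ≈ $27.86

$27.86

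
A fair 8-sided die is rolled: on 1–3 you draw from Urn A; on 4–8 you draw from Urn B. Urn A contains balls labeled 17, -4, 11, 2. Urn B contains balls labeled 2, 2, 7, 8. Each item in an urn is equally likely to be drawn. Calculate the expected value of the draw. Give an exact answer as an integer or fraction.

E[X | Urn A] = (17 − 4 + 11 + 2)/4 = 13/2
E[X | Urn B] = (2 + 2 + 7 + 8)/4 = 19/4
E[X] = (3/8)·13/2 + (5/8)·19/4 = 173/32

173/32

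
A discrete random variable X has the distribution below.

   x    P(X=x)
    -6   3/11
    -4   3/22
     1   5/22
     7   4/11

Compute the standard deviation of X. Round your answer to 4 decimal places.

E[X] = 13/22, E[X²] = 661/22
Var(X) = E[X²] − (E[X])² = 661/22 − 169/484 = 14373/484
SD(X) = √(14373/484) ≈ 5.4494

5.4494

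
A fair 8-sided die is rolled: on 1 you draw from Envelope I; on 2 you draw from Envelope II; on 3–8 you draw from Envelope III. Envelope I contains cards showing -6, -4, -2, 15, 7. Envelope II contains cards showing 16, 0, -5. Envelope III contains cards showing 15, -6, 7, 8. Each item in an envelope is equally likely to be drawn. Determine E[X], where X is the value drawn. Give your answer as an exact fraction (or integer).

125/24

E[X | Envelope I] = (-6 − 4 − 2 + 15 + 7)/5 = 2
E[X | Envelope II] = (16 + 0 − 5)/3 = 11/3
E[X | Envelope III] = (15 − 6 + 7 + 8)/4 = 6
E[X] = (1/8)·2 + (1/8)·11/3 + (3/4)·6 = 125/24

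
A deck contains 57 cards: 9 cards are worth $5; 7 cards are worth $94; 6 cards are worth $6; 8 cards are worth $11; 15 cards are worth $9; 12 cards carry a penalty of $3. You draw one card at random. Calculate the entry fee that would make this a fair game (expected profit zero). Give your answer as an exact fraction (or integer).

926/57 dollars

E[payout] = (9/57)·5 + (7/57)·94 + (6/57)·6 + (8/57)·11 + (15/57)·9 + (12/57)·(-3) = 926/57
Fair fee = E[payout] = 926/57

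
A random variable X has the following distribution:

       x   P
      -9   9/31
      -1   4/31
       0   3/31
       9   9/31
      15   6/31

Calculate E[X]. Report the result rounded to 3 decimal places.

2.774

E[X] = (9/31)·(-9) + (4/31)·(-1) + (3/31)·0 + (9/31)·9 + (6/31)·15
     = 86/31 ≈ 2.774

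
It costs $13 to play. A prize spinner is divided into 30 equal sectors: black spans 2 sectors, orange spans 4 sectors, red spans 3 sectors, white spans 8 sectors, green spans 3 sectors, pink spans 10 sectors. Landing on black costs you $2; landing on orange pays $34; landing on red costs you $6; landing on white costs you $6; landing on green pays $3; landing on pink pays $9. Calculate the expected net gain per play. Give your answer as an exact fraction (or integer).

-15/2 dollars

E[payout] = (2/30)·(-2) + (4/30)·34 + (3/30)·(-6) + (8/30)·(-6) + (3/30)·3 + (10/30)·9 = 11/2
Expected profit = 11/2 − 13 = -15/2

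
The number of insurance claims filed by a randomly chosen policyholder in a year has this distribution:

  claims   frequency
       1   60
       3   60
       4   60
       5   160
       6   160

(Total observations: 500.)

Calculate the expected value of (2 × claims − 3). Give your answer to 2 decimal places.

Total = 500, so P(claims=1) = 60/500, etc.
E[2x-3] = (3/25)·(-1) + (3/25)·3 + (3/25)·5 + (8/25)·7 + (8/25)·9
     = 149/25 ≈ 5.96

5.96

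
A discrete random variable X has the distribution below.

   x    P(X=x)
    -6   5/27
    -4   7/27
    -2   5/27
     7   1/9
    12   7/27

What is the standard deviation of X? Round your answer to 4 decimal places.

E[X] = 37/27, E[X²] = 163/3
Var(X) = E[X²] − (E[X])² = 163/3 − 1369/729 = 38240/729
SD(X) = √(38240/729) ≈ 7.2426

7.2426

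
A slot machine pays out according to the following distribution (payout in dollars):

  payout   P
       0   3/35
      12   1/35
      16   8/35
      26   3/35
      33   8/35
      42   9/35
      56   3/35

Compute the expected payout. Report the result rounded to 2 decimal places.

E[X] = (3/35)·0 + (1/35)·12 + (8/35)·16 + (3/35)·26 + (8/35)·33 + (9/35)·42 + (3/35)·56
     = 1028/35 ≈ 29.37

$29.37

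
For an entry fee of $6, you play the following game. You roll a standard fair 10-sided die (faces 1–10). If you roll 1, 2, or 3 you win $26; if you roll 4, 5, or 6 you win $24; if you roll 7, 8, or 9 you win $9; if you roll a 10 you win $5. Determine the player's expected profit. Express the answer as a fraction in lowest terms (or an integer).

61/5 dollars

E[payout] = (1/10)·5 + (3/10)·9 + (3/10)·24 + (3/10)·26 = 91/5
Expected profit = 91/5 − 6 = 61/5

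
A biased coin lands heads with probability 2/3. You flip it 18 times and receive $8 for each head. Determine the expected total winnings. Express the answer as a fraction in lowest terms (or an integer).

$96

E[#heads] = 18·2/3 = 12 (linearity over flips).
E[winnings] = 8·12 = 96.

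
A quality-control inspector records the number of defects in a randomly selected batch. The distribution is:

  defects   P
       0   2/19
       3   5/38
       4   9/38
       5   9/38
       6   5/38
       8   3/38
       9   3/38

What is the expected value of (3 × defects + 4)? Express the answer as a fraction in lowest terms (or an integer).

E[3x+4] = (2/19)·4 + (5/38)·13 + (9/38)·16 + (9/38)·19 + (5/38)·22 + (3/38)·28 + (3/38)·31
     = 683/38

683/38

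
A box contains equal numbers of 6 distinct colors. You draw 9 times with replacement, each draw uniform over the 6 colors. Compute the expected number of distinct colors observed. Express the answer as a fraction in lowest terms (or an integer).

8124571/1679616

Let Xⱼ=1 if type j appears at least once. P(Xⱼ=1) = 1 − ((6−1)/6)^9 = 8124571/10077696.
E[#distinct] = 6·8124571/10077696 = 8124571/1679616.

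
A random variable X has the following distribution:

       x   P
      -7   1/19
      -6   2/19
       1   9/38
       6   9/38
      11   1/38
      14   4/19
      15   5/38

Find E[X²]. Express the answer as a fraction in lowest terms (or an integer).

3389/38

E[X²] = (1/19)·49 + (2/19)·36 + (9/38)·1 + (9/38)·36 + (1/38)·121 + (4/19)·196 + (5/38)·225
     = 3389/38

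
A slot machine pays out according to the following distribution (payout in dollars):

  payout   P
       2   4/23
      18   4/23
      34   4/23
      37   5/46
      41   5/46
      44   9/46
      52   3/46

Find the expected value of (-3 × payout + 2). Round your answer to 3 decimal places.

E[-3x+2] = (4/23)·(-4) + (4/23)·(-52) + (4/23)·(-100) + (5/46)·(-109) + (5/46)·(-121) + (9/46)·(-130) + (3/46)·(-154)
     = -2015/23 ≈ -87.609

-87.609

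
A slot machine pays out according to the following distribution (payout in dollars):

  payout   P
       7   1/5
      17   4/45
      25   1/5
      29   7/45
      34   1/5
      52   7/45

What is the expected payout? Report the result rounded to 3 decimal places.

E[X] = (1/5)·7 + (4/45)·17 + (1/5)·25 + (7/45)·29 + (1/5)·34 + (7/45)·52
     = 1229/45 ≈ 27.311

$27.311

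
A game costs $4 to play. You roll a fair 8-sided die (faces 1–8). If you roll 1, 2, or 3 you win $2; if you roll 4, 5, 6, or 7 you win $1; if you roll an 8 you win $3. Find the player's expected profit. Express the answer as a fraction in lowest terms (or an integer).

-19/8 dollars

E[payout] = (1/2)·1 + (3/8)·2 + (1/8)·3 = 13/8
Expected profit = 13/8 − 4 = -19/8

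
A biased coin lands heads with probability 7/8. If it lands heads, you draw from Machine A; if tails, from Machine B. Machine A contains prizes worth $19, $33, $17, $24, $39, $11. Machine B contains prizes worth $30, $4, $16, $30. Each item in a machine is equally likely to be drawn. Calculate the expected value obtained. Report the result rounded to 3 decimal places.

E[X | Machine A] = (19 + 33 + 17 + 24 + 39 + 11)/6 = 143/6
E[X | Machine B] = (30 + 4 + 16 + 30)/4 = 20
E[X] = (7/8)·143/6 + (1/8)·20 = 1121/48 ≈ 23.354

$23.354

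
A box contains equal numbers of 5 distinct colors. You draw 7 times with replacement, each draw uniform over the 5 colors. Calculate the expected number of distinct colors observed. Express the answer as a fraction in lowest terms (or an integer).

Let Xⱼ=1 if type j appears at least once. P(Xⱼ=1) = 1 − ((5−1)/5)^7 = 61741/78125.
E[#distinct] = 5·61741/78125 = 61741/15625.

61741/15625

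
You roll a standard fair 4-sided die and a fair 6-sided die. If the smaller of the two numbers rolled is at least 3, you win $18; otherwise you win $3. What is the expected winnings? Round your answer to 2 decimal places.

$8.00

E[payout] = (2/3)·3 + (1/3)·18 = 8
≈ $8.00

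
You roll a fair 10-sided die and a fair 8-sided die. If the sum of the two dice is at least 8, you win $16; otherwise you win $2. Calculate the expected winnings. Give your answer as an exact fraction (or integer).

493/40 dollars

E[payout] = (21/80)·2 + (59/80)·16 = 493/40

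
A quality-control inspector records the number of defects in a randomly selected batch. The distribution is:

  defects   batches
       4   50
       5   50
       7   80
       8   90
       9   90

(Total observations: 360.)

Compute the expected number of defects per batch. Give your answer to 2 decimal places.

Total = 360, so P(defects=4) = 50/360, etc.
E[X] = (5/36)·4 + (5/36)·5 + (2/9)·7 + (1/4)·8 + (1/4)·9
     = 127/18 ≈ 7.06

7.06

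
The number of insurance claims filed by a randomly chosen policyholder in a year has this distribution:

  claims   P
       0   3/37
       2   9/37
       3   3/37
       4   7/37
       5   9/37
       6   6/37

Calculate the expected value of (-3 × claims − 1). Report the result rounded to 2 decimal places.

E[-3x-1] = (3/37)·(-1) + (9/37)·(-7) + (3/37)·(-10) + (7/37)·(-13) + (9/37)·(-16) + (6/37)·(-19)
     = -445/37 ≈ -12.03

-12.03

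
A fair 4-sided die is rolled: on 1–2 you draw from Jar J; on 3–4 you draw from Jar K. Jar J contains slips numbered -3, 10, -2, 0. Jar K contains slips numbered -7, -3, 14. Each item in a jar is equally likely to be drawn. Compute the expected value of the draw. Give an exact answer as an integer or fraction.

E[X | Jar J] = (-3 + 10 − 2 + 0)/4 = 5/4
E[X | Jar K] = (-7 − 3 + 14)/3 = 4/3
E[X] = (1/2)·5/4 + (1/2)·4/3 = 31/24

31/24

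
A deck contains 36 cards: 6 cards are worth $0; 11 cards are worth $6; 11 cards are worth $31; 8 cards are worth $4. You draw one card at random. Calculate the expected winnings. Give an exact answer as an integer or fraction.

439/36 dollars

E[payout] = (6/36)·0 + (11/36)·6 + (11/36)·31 + (8/36)·4 = 439/36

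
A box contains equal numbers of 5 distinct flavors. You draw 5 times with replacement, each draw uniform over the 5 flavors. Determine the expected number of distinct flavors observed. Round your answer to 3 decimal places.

Let Xⱼ=1 if type j appears at least once. P(Xⱼ=1) = 1 − ((5−1)/5)^5 = 2101/3125.
E[#distinct] = 5·2101/3125 = 2101/625.
≈ 3.362

3.362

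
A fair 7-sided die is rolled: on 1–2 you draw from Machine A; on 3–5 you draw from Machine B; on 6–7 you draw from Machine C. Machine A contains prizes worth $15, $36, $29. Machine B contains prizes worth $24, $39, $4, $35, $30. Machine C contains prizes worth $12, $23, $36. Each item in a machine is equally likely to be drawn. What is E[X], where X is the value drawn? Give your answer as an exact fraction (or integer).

E[X | Machine A] = (15 + 36 + 29)/3 = 80/3
E[X | Machine B] = (24 + 39 + 4 + 35 + 30)/5 = 132/5
E[X | Machine C] = (12 + 23 + 36)/3 = 71/3
E[X] = (2/7)·80/3 + (3/7)·132/5 + (2/7)·71/3 = 2698/105

2698/105 dollars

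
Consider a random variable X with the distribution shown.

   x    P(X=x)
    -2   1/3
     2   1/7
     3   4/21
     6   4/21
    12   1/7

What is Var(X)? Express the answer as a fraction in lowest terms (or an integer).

E[X] = (1/3)·(-2) + (1/7)·2 + (4/21)·3 + (4/21)·6 + (1/7)·12 = 64/21
E[X²] = (1/3)·4 + (1/7)·4 + (4/21)·9 + (4/21)·36 + (1/7)·144 = 652/21
Var(X) = 652/21 − (64/21)² = 9596/441

9596/441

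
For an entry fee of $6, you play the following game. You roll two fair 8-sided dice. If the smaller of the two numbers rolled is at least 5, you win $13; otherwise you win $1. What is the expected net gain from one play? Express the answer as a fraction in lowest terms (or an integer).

E[payout] = (3/4)·1 + (1/4)·13 = 4
Expected profit = 4 − 6 = -2

-$2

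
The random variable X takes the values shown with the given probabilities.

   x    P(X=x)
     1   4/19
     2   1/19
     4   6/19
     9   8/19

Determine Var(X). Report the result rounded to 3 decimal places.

E[X] = (4/19)·1 + (1/19)·2 + (6/19)·4 + (8/19)·9 = 102/19
E[X²] = (4/19)·1 + (1/19)·4 + (6/19)·16 + (8/19)·81 = 752/19
Var(X) = 752/19 − (102/19)² = 3884/361 ≈ 10.759

10.759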